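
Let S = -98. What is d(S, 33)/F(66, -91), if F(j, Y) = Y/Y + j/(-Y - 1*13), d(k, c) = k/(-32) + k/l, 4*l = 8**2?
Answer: -637/384 ≈ -1.6589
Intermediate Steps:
l = 16 (l = (1/4)*8**2 = (1/4)*64 = 16)
d(k, c) = k/32 (d(k, c) = k/(-32) + k/16 = k*(-1/32) + k*(1/16) = -k/32 + k/16 = k/32)
F(j, Y) = 1 + j/(-13 - Y) (F(j, Y) = 1 + j/(-Y - 13) = 1 + j/(-13 - Y))
d(S, 33)/F(66, -91) = ((1/32)*(-98))/(((13 - 91 - 1*66)/(13 - 91))) = -49*(-78/(13 - 91 - 66))/16 = -49/(16*((-1/78*(-144)))) = -49/(16*24/13) = -49/16*13/24 = -637/384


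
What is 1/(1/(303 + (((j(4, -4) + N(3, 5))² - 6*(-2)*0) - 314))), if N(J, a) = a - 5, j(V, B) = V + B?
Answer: -11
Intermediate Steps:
j(V, B) = B + V
N(J, a) = -5 + a
1/(1/(303 + (((j(4, -4) + N(3, 5))² - 6*(-2)*0) - 314))) = 1/(1/(303 + ((((-4 + 4) + (-5 + 5))² - 6*(-2)*0) - 314))) = 1/(1/(303 + (((0 + 0)² + 12*0) - 314))) = 1/(1/(303 + ((0² + 0) - 314))) = 1/(1/(303 + ((0 + 0) - 314))) = 1/(1/(303 + (0 - 314))) = 1/(1/(303 - 314)) = 1/(1/(-11)) = 1/(-1/11) = -11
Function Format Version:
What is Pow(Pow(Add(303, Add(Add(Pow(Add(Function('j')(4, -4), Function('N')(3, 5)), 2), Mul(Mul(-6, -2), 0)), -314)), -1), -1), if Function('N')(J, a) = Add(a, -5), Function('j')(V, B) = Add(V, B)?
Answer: -11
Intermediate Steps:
Function('j')(V, B) = Add(B, V)
Function('N')(J, a) = Add(-5, a)
Pow(Pow(Add(303, Add(Add(Pow(Add(Function('j')(4, -4), Function('N')(3, 5)), 2), Mul(Mul(-6, -2), 0)), -314)), -1), -1) = Pow(Pow(Add(303, Add(Add(Pow(Add(Add(-4, 4), Add(-5, 5)), 2), Mul(Mul(-6, -2), 0)), -314)), -1), -1) = Pow(Pow(Add(303, Add(Add(Pow(Add(0, 0), 2), Mul(12, 0)), -314)), -1), -1) = Pow(Pow(Add(303, Add(Add(Pow(0, 2), 0), -314)), -1), -1) = Pow(Pow(Add(303, Add(Add(0, 0), -314)), -1), -1) = Pow(Pow(Add(303, Add(0, -314)), -1), -1) = Pow(Pow(Add(303, -314), -1), -1) = Pow(Pow(-11, -1), -1) = Pow(Rational(-1, 11), -1) = -11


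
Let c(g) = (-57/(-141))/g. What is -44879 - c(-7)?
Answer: -14765172/329 ≈ -44879.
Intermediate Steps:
c(g) = 19/(47*g) (c(g) = (-57*(-1/141))/g = 19/(47*g))
-44879 - c(-7) = -44879 - 19/(47*(-7)) = -44879 - 19*(-1)/(47*7) = -44879 - 1*(-19/329) = -44879 + 19/329 = -14765172/329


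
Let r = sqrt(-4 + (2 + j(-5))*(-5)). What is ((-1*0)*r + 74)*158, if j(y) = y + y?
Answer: 11692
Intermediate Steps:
j(y) = 2*y
r = 6 (r = sqrt(-4 + (2 + 2*(-5))*(-5)) = sqrt(-4 + (2 - 10)*(-5)) = sqrt(-4 - 8*(-5)) = sqrt(-4 + 40) = sqrt(36) = 6)
((-1*0)*r + 74)*158 = (-1*0*6 + 74)*158 = (0*6 + 74)*158 = (0 + 74)*158 = 74*158 = 11692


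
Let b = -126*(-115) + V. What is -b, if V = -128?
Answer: -14362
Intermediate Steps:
b = 14362 (b = -126*(-115) - 128 = 14490 - 128 = 14362)
-b = -1*14362 = -14362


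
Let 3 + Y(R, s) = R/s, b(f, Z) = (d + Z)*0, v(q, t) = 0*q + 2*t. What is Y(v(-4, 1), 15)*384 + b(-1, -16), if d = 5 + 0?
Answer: -5504/5 ≈ -1100.8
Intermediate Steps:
d = 5
v(q, t) = 2*t (v(q, t) = 0 + 2*t = 2*t)
b(f, Z) = 0 (b(f, Z) = (5 + Z)*0 = 0)
Y(R, s) = -3 + R/s
Y(v(-4, 1), 15)*384 + b(-1, -16) = (-3 + (2*1)/15)*384 + 0 = (-3 + 2*(1/15))*384 + 0 = (-3 + 2/15)*384 + 0 = -43/15*384 + 0 = -5504/5 + 0 = -5504/5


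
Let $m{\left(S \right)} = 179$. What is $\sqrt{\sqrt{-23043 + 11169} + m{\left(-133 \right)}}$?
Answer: $\sqrt{179 + i \sqrt{11874}} \approx 13.938 + 3.9089 i$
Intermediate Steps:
$\sqrt{\sqrt{-23043 + 11169} + m{\left(-133 \right)}} = \sqrt{\sqrt{-23043 + 11169} + 179} = \sqrt{\sqrt{-11874} + 179} = \sqrt{i \sqrt{11874} + 179} = \sqrt{179 + i \sqrt{11874}}$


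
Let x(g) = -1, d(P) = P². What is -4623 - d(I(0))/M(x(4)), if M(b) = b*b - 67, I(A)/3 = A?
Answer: -4623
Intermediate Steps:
I(A) = 3*A
M(b) = -67 + b² (M(b) = b² - 67 = -67 + b²)
-4623 - d(I(0))/M(x(4)) = -4623 - (3*0)²/(-67 + (-1)²) = -4623 - 0²/(-67 + 1) = -4623 - 0/(-66) = -4623 - 0*(-1)/66 = -4623 - 1*0 = -4623 + 0 = -4623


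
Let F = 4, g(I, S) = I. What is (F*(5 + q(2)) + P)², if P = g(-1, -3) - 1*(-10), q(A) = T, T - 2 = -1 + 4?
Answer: 2401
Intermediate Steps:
T = 5 (T = 2 + (-1 + 4) = 2 + 3 = 5)
q(A) = 5
P = 9 (P = -1 - 1*(-10) = -1 + 10 = 9)
(F*(5 + q(2)) + P)² = (4*(5 + 5) + 9)² = (4*10 + 9)² = (40 + 9)² = 49² = 2401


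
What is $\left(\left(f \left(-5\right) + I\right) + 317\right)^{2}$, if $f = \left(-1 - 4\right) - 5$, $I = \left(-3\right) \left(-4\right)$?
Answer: $143641$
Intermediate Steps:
$I = 12$
$f = -10$ ($f = -5 - 5 = -10$)
$\left(\left(f \left(-5\right) + I\right) + 317\right)^{2} = \left(\left(\left(-10\right) \left(-5\right) + 12\right) + 317\right)^{2} = \left(\left(50 + 12\right) + 317\right)^{2} = \left(62 + 317\right)^{2} = 379^{2} = 143641$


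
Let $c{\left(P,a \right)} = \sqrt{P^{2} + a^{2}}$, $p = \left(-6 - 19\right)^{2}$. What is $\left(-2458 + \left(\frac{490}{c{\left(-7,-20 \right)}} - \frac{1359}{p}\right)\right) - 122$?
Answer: $- \frac{1613859}{625} + \frac{490 \sqrt{449}}{449} \approx -2559.1$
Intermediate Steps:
$p = 625$ ($p = \left(-25\right)^{2} = 625$)
$\left(-2458 + \left(\frac{490}{c{\left(-7,-20 \right)}} - \frac{1359}{p}\right)\right) - 122 = \left(-2458 + \left(\frac{490}{\sqrt{\left(-7\right)^{2} + \left(-20\right)^{2}}} - \frac{1359}{625}\right)\right) - 122 = \left(-2458 + \left(\frac{490}{\sqrt{49 + 400}} - \frac{1359}{625}\right)\right) - 122 = \left(-2458 - \left(\frac{1359}{625} - \frac{490}{\sqrt{449}}\right)\right) - 122 = \left(-2458 - \left(\frac{1359}{625} - 490 \frac{\sqrt{449}}{449}\right)\right) - 122 = \left(-2458 - \left(\frac{1359}{625} - \frac{490 \sqrt{449}}{449}\right)\right) - 122 = \left(- \frac{1537609}{625} + \frac{490 \sqrt{449}}{449}\right) - 122 = - \frac{1613859}{625} + \frac{490 \sqrt{449}}{449}$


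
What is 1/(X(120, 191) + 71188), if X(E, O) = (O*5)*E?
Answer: 1/185788 ≈ 5.3825e-6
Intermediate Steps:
X(E, O) = 5*E*O (X(E, O) = (5*O)*E = 5*E*O)
1/(X(120, 191) + 71188) = 1/(5*120*191 + 71188) = 1/(114600 + 71188) = 1/185788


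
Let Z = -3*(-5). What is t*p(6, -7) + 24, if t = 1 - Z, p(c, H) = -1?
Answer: 38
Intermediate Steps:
Z = 15
t = -14 (t = 1 - 1*15 = 1 - 15 = -14)
t*p(6, -7) + 24 = -14*(-1) + 24 = 14 + 24 = 38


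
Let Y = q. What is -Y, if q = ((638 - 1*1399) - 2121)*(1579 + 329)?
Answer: 5498856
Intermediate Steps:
q = -5498856 (q = ((638 - 1399) - 2121)*1908 = (-761 - 2121)*1908 = -2882*1908 = -5498856)
Y = -5498856
-Y = -1*(-5498856) = 5498856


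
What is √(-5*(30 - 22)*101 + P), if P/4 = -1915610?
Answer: 4*I*√479155 ≈ 2768.8*I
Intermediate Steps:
P = -7662440 (P = 4*(-1915610) = -7662440)
√(-5*(30 - 22)*101 + P) = √(-5*(30 - 22)*101 - 7662440) = √(-5*8*101 - 7662440) = √(-40*101 - 7662440) = √(-4040 - 7662440) = √(-7666480) = 4*I*√479155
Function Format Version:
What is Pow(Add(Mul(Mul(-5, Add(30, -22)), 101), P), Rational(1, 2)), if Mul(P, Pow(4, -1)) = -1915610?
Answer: Mul(4, I, Pow(479155, Rational(1, 2))) ≈ Mul(2768.8, I)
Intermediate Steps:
P = -7662440 (P = Mul(4, -1915610) = -7662440)
Pow(Add(Mul(Mul(-5, Add(30, -22)), 101), P), Rational(1, 2)) = Pow(Add(Mul(Mul(-5, Add(30, -22)), 101), -7662440), Rational(1, 2)) = Pow(Add(Mul(Mul(-5, 8), 101), -7662440), Rational(1, 2)) = Pow(Add(Mul(-40, 101), -7662440), Rational(1, 2)) = Pow(Add(-4040, -7662440), Rational(1, 2)) = Pow(-7666480, Rational(1, 2)) = Mul(4, I, Pow(479155, Rational(1, 2)))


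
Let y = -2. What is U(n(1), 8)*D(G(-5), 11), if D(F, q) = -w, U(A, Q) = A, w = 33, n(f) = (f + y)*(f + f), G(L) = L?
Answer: 66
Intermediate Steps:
n(f) = 2*f*(-2 + f) (n(f) = (f - 2)*(f + f) = (-2 + f)*(2*f) = 2*f*(-2 + f))
D(F, q) = -33 (D(F, q) = -1*33 = -33)
U(n(1), 8)*D(G(-5), 11) = (2*1*(-2 + 1))*(-33) = (2*1*(-1))*(-33) = -2*(-33) = 66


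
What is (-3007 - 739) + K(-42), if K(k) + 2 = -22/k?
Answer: -78697/21 ≈ -3747.5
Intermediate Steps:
K(k) = -2 - 22/k
(-3007 - 739) + K(-42) = (-3007 - 739) + (-2 - 22/(-42)) = -3746 + (-2 - 22*(-1/42)) = -3746 + (-2 + 11/21) = -3746 - 31/21 = -78697/21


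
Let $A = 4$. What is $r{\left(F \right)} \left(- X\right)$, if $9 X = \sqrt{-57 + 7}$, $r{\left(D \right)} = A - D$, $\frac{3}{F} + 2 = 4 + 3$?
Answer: $- \frac{17 i \sqrt{2}}{9} \approx - 2.6713 i$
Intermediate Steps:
$F = \frac{3}{5}$ ($F = \frac{3}{-2 + \left(4 + 3\right)} = \frac{3}{-2 + 7} = \frac{3}{5} \approx 0.6$)
$r{\left(D \right)} = 4 - D$
$X = \frac{5 i \sqrt{2}}{9}$ ($X = \frac{\sqrt{-57 + 7}}{9} = \frac{\sqrt{-50}}{9} = \frac{5 i \sqrt{2}}{9} \approx 0.78567 i$)
$r{\left(F \right)} \left(- X\right) = \left(4 - \frac{3}{5}\right) \left(- \frac{5 i \sqrt{2}}{9}\right) = \frac{17 \left(- \frac{5 i \sqrt{2}}{9}\right)}{5} = - \frac{17 i \sqrt{2}}{9}$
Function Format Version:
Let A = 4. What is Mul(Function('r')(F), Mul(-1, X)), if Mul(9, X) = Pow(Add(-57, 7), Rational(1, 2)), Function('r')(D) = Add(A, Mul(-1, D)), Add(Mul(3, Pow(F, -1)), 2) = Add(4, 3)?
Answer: Mul(Rational(-17, 9), I, Pow(2, Rational(1, 2))) ≈ Mul(-2.6713, I)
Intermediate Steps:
F = Rational(3, 5) (F = Mul(3, Pow(Add(-2, Add(4, 3)), -1)) = Mul(3, Pow(Add(-2, 7), -1)) = Mul(3, Pow(5, -1)) = Mul(3, Rational(1, 5)) = Rational(3, 5) ≈ 0.60000)
Function('r')(D) = Add(4, Mul(-1, D))
X = Mul(Rational(5, 9), I, Pow(2, Rational(1, 2))) (X = Mul(Rational(1, 9), Pow(Add(-57, 7), Rational(1, 2))) = Mul(Rational(1, 9), Pow(-50, Rational(1, 2))) = Mul(Rational(1, 9), Mul(5, I, Pow(2, Rational(1, 2)))) = Mul(Rational(5, 9), I, Pow(2, Rational(1, 2))) ≈ Mul(0.78567, I))
Mul(Function('r')(F), Mul(-1, X)) = Mul(Add(4, Mul(-1, Rational(3, 5))), Mul(-1, Mul(Rational(5, 9), I, Pow(2, Rational(1, 2))))) = Mul(Add(4, Rational(-3, 5)), Mul(Rational(-5, 9), I, Pow(2, Rational(1, 2)))) = Mul(Rational(17, 5), Mul(Rational(-5, 9), I, Pow(2, Rational(1, 2)))) = Mul(Rational(-17, 9), I, Pow(2, Rational(1, 2)))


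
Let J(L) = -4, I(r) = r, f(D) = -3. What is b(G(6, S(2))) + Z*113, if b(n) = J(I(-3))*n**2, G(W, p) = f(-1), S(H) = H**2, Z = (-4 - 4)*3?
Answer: -2748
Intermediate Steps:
Z = -24 (Z = -8*3 = -24)
G(W, p) = -3
b(n) = -4*n**2
b(G(6, S(2))) + Z*113 = -4*(-3)**2 - 24*113 = -4*9 - 2712 = -36 - 2712 = -2748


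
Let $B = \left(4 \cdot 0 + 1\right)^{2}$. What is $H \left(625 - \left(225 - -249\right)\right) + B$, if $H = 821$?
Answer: $123972$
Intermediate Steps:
$B = 1$ ($B = \left(0 + 1\right)^{2} = 1^{2} = 1$)
$H \left(625 - \left(225 - -249\right)\right) + B = 821 \left(625 - \left(225 - -249\right)\right) + 1 = 821 \left(625 - \left(225 + 249\right)\right) + 1 = 821 \left(625 - 474\right) + 1 = 821 \cdot 151 + 1 = 123971 + 1 = 123972$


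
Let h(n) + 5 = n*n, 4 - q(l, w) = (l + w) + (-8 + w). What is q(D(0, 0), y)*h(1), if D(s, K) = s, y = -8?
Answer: -112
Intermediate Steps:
q(l, w) = 12 - l - 2*w (q(l, w) = 4 - ((l + w) + (-8 + w)) = 4 - (-8 + l + 2*w) = 4 + (8 - l - 2*w) = 12 - l - 2*w)
h(n) = -5 + n² (h(n) = -5 + n*n = -5 + n²)
q(D(0, 0), y)*h(1) = (12 - 1*0 - 2*(-8))*(-5 + 1²) = (12 + 0 + 16)*(-5 + 1) = 28*(-4) = -112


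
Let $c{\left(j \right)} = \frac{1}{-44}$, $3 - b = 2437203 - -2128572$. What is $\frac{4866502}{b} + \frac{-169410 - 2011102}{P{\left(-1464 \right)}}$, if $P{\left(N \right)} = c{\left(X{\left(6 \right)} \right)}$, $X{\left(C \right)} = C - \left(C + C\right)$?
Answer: $\frac{219025851542557}{2282886} \approx 9.5943 \cdot 10^{7}$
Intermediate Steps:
$b = -4565772$ ($b = 3 - \left(2437203 - -2128572\right) = 3 - \left(2437203 + 2128572\right) = 3 - 4565775 = -4565772$)
$X{\left(C \right)} = - C$ ($X{\left(C \right)} = C - 2 C = - C$)
$c{\left(j \right)} = - \frac{1}{44}$
$P{\left(N \right)} = - \frac{1}{44}$
$\frac{4866502}{b} + \frac{-169410 - 2011102}{P{\left(-1464 \right)}} = \frac{4866502}{-4565772} + \frac{-169410 - 2011102}{- \frac{1}{44}} = 4866502 \left(- \frac{1}{4565772}\right) - -95942528 = - \frac{2433251}{2282886} + 95942528 = \frac{219025851542557}{2282886}$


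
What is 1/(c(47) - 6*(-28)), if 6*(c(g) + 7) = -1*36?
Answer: 1/155 ≈ 0.0064516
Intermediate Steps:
c(g) = -13 (c(g) = -7 + (-1*36)/6 = -7 + (⅙)*(-36) = -7 - 6 = -13)
1/(c(47) - 6*(-28)) = 1/(-13 - 6*(-28)) = 1/(-13 + 168) = 1/155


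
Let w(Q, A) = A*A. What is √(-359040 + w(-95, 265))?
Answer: I*√288815 ≈ 537.42*I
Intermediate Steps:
w(Q, A) = A²
√(-359040 + w(-95, 265)) = √(-359040 + 265²) = √(-359040 + 70225) = √(-288815) = I*√288815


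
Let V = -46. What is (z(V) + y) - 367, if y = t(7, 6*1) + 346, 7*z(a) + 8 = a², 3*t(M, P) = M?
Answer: 5932/21 ≈ 282.48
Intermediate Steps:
t(M, P) = M/3
z(a) = -8/7 + a²/7
y = 1045/3 (y = (⅓)*7 + 346 = 7/3 + 346 = 1045/3 ≈ 348.33)
(z(V) + y) - 367 = ((-8/7 + (⅐)*(-46)²) + 1045/3) - 367 = ((-8/7 + (⅐)*2116) + 1045/3) - 367 = ((-8/7 + 2116/7) + 1045/3) - 367 = (2108/7 + 1045/3) - 367 = 13639/21 - 367 = 5932/21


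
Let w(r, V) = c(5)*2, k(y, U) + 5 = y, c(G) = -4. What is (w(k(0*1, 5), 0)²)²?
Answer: 4096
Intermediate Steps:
k(y, U) = -5 + y
w(r, V) = -8 (w(r, V) = -4*2 = -8)
(w(k(0*1, 5), 0)²)² = ((-8)²)² = 64² = 4096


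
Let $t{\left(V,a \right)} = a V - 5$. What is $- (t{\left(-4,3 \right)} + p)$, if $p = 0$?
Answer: $17$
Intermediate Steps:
$t{\left(V,a \right)} = -5 + V a$ ($t{\left(V,a \right)} = V a - 5 = -5 + V a$)
$- (t{\left(-4,3 \right)} + p) = - (\left(-5 - 12\right) + 0) = - (-17 + 0) = \left(-1\right) \left(-17\right) = 17$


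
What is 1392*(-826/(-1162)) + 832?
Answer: 151184/83 ≈ 1821.5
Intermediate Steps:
1392*(-826/(-1162)) + 832 = 1392*(-826*(-1/1162)) + 832 = 1392*(59/83) + 832 = 82128/83 + 832 = 151184/83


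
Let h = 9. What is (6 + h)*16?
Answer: 240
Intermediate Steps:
(6 + h)*16 = (6 + 9)*16 = 15*16 = 240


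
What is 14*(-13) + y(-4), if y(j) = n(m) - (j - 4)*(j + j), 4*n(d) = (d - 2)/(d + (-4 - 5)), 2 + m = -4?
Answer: -3688/15 ≈ -245.87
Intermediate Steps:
m = -6 (m = -2 - 4 = -6)
n(d) = (-2 + d)/(4*(-9 + d)) (n(d) = ((d - 2)/(d + (-4 - 5)))/4 = ((-2 + d)/(d - 9))/4 = ((-2 + d)/(-9 + d))/4 = (-2 + d)/(4*(-9 + d)))
y(j) = 2/15 - 2*j*(-4 + j) (y(j) = (-2 - 6)/(4*(-9 - 6)) - (j - 4)*(j + j) = (¼)*(-8)/(-15) - (-4 + j)*2*j = (¼)*(-1/15)*(-8) - 2*j*(-4 + j) = 2/15 - 2*j*(-4 + j))
14*(-13) + y(-4) = 14*(-13) + (2/15 - 2*(-4)² + 8*(-4)) = -182 + (2/15 - 2*16 - 32) = -182 + (2/15 - 32 - 32) = -182 - 958/15 = -3688/15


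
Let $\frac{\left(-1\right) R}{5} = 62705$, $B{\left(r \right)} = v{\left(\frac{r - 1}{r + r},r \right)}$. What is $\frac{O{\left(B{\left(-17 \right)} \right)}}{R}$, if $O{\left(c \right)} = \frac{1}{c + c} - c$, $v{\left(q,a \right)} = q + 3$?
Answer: $\frac{6911}{639591000} \approx 1.0805 \cdot 10^{-5}$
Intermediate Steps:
$v{\left(q,a \right)} = 3 + q$
$B{\left(r \right)} = 3 + \frac{-1 + r}{2 r}$ ($B{\left(r \right)} = 3 + \frac{r - 1}{r + r} = 3 + \frac{-1 + r}{2 r}$)
$R = -313525$ ($R = \left(-5\right) 62705 = -313525$)
$O{\left(c \right)} = \frac{1}{2 c} - c$
$\frac{O{\left(B{\left(-17 \right)} \right)}}{R} = \frac{\frac{1}{2 \frac{-1 + 7 \left(-17\right)}{2 \left(-17\right)}} - \frac{-1 + 7 \left(-17\right)}{2 \left(-17\right)}}{-313525} = \left(\frac{1}{2 \cdot \frac{1}{2} \left(- \frac{1}{17}\right) \left(-1 - 119\right)} - \frac{1}{2} \left(- \frac{1}{17}\right) \left(-1 - 119\right)\right) \left(- \frac{1}{313525}\right) = \left(\frac{1}{2 \cdot \frac{1}{2} \left(- \frac{1}{17}\right) \left(-120\right)} - \frac{1}{2} \left(- \frac{1}{17}\right) \left(-120\right)\right) \left(- \frac{1}{313525}\right) = \left(\frac{1}{2 \cdot \frac{60}{17}} - \frac{60}{17}\right) \left(- \frac{1}{313525}\right) = \left(\frac{1}{2} \cdot \frac{17}{60} - \frac{60}{17}\right) \left(- \frac{1}{313525}\right) = \left(\frac{17}{120} - \frac{60}{17}\right) \left(- \frac{1}{313525}\right) = \left(- \frac{6911}{2040}\right) \left(- \frac{1}{313525}\right) = \frac{6911}{639591000}$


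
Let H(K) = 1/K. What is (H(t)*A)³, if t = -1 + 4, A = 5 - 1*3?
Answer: 8/27 ≈ 0.29630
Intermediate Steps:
A = 2 (A = 5 - 3 = 2)
t = 3
(H(t)*A)³ = (2/3)³ = ((⅓)*2)³ = (⅔)³ = 8/27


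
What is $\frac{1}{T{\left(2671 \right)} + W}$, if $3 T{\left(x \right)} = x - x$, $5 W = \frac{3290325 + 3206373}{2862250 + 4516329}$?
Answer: $\frac{2837915}{499746} \approx 5.6787$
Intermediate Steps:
$W = \frac{499746}{2837915}$ ($W = \frac{\left(3290325 + 3206373\right) \frac{1}{2862250 + 4516329}}{5} = \frac{6496698 \cdot \frac{1}{7378579}}{5} = \frac{1}{5} \cdot \frac{499746}{567583} = \frac{499746}{2837915} \approx 0.1761$)
$T{\left(x \right)} = 0$ ($T{\left(x \right)} = \frac{x - x}{3} = \frac{1}{3} \cdot 0 = 0$)
$\frac{1}{T{\left(2671 \right)} + W} = \frac{1}{0 + \frac{499746}{2837915}} = \frac{1}{\frac{499746}{2837915}} = \frac{2837915}{499746}$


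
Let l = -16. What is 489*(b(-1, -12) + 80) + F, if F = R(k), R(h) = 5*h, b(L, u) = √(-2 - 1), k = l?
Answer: 39040 + 489*I*√3 ≈ 39040.0 + 846.97*I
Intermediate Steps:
k = -16
b(L, u) = I*√3 (b(L, u) = √(-3) = I*√3)
F = -80 (F = 5*(-16) = -80)
489*(b(-1, -12) + 80) + F = 489*(I*√3 + 80) - 80 = 489*(80 + I*√3) - 80 = (39120 + 489*I*√3) - 80 = 39040 + 489*I*√3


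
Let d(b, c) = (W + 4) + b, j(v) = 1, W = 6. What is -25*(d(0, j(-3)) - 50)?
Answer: 1000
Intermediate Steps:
d(b, c) = 10 + b (d(b, c) = (6 + 4) + b = 10 + b)
-25*(d(0, j(-3)) - 50) = -25*((10 + 0) - 50) = -25*(10 - 50) = -25*(-40) = 1000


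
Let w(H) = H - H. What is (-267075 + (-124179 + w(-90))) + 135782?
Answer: -255472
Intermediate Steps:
w(H) = 0
(-267075 + (-124179 + w(-90))) + 135782 = (-267075 + (-124179 + 0)) + 135782 = (-267075 - 124179) + 135782 = -391254 + 135782 = -255472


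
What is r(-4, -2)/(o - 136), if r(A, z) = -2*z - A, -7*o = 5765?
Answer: -56/6717 ≈ -0.0083371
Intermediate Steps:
o = -5765/7 (o = -⅐*5765 = -5765/7 ≈ -823.57)
r(A, z) = -A - 2*z
r(-4, -2)/(o - 136) = (-1*(-4) - 2*(-2))/(-5765/7 - 136) = (4 + 4)/(-6717/7) = 8*(-7/6717) = -56/6717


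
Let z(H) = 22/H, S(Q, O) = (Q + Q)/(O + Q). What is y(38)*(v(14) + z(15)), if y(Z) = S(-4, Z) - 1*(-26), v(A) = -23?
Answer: -2774/5 ≈ -554.80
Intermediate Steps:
S(Q, O) = 2*Q/(O + Q) (S(Q, O) = (2*Q)/(O + Q) = 2*Q/(O + Q))
y(Z) = 26 - 8/(-4 + Z) (y(Z) = 2*(-4)/(Z - 4) - 1*(-26) = 2*(-4)/(-4 + Z) + 26 = -8/(-4 + Z) + 26 = 26 - 8/(-4 + Z))
y(38)*(v(14) + z(15)) = (2*(-56 + 13*38)/(-4 + 38))*(-23 + 22/15) = (2*(-56 + 494)/34)*(-23 + 22*(1/15)) = (2*(1/34)*438)*(-23 + 22/15) = (438/17)*(-323/15) = -2774/5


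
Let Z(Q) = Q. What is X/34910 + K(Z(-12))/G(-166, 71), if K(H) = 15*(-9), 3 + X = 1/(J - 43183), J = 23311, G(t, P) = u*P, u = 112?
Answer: -5882989349/344784565440 ≈ -0.017063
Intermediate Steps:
G(t, P) = 112*P
X = -59617/19872 (X = -3 + 1/(23311 - 43183) = -3 + 1/(-19872) = -3 - 1/19872 = -59617/19872 ≈ -3.0000)
K(H) = -135
X/34910 + K(Z(-12))/G(-166, 71) = -59617/19872/34910 - 135/(112*71) = -59617/19872*1/34910 - 135/7952 = -59617/693731520 - 135*1/7952 = -59617/693731520 - 135/7952 = -5882989349/344784565440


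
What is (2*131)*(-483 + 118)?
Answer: -95630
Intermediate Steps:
(2*131)*(-483 + 118) = 262*(-365) = -95630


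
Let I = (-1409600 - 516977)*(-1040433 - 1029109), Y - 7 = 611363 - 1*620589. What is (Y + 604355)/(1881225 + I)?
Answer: 595136/3987133898959 ≈ 1.4926e-7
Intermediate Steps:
Y = -9219 (Y = 7 + (611363 - 1*620589) = 7 + (611363 - 620589) = 7 - 9226 = -9219)
I = 3987132017734 (I = -1926577*(-2069542) = 3987132017734)
(Y + 604355)/(1881225 + I) = (-9219 + 604355)/(1881225 + 3987132017734) = 595136/3987133898959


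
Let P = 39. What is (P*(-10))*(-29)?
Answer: 11310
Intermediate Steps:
(P*(-10))*(-29) = (39*(-10))*(-29) = -390*(-29) = 11310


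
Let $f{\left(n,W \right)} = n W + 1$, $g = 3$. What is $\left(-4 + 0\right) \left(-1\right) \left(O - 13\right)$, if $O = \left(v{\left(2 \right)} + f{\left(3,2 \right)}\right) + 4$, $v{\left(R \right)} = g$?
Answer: $4$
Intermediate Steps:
$v{\left(R \right)} = 3$
$f{\left(n,W \right)} = 1 + W n$ ($f{\left(n,W \right)} = W n + 1 = 1 + W n$)
$O = 14$ ($O = \left(3 + \left(1 + 2 \cdot 3\right)\right) + 4 = \left(3 + \left(1 + 6\right)\right) + 4 = \left(3 + 7\right) + 4 = 10 + 4 = 14$)
$\left(-4 + 0\right) \left(-1\right) \left(O - 13\right) = \left(-4 + 0\right) \left(-1\right) \left(14 - 13\right) = \left(-4\right) \left(-1\right) 1 = 4 \cdot 1 = 4$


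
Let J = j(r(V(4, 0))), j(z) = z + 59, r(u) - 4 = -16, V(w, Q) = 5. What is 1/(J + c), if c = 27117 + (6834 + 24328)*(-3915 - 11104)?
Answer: -1/467994914 ≈ -2.1368e-9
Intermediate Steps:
r(u) = -12 (r(u) = 4 - 16 = -12)
j(z) = 59 + z
c = -467994961 (c = 27117 + 31162*(-15019) = 27117 - 468022078 = -467994961)
J = 47 (J = 59 - 12 = 47)
1/(J + c) = 1/(47 - 467994961) = 1/(-467994914) = -1/467994914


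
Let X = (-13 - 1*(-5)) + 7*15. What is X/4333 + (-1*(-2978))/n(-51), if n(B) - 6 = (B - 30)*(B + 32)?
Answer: 13053539/6694485 ≈ 1.9499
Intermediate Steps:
X = 97 (X = (-13 + 5) + 105 = -8 + 105 = 97)
n(B) = 6 + (-30 + B)*(32 + B) (n(B) = 6 + (B - 30)*(B + 32) = 6 + (-30 + B)*(32 + B))
X/4333 + (-1*(-2978))/n(-51) = 97/4333 + (-1*(-2978))/(-954 + (-51)**2 + 2*(-51)) = 97*(1/4333) + 2978/(-954 + 2601 - 102) = 97/4333 + 2978/1545 = 13053539/6694485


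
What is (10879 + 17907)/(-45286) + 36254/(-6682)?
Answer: -458536674/75650263 ≈ -6.0613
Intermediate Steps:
(10879 + 17907)/(-45286) + 36254/(-6682) = 28786*(-1/45286) + 36254*(-1/6682) = -14393/22643 - 18127/3341 = -458536674/75650263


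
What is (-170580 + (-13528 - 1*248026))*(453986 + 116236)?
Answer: -246412313748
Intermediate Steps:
(-170580 + (-13528 - 1*248026))*(453986 + 116236) = (-170580 + (-13528 - 248026))*570222 = (-170580 - 261554)*570222 = -432134*570222 = -246412313748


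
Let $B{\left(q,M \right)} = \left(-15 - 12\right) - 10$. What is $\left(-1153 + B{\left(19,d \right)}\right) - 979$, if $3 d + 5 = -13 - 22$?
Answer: $-2169$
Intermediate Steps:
$d = - \frac{40}{3}$ ($d = - \frac{5}{3} + \frac{-13 - 22}{3} = - \frac{5}{3} + \frac{1}{3} \left(-35\right) = - \frac{5}{3} - \frac{35}{3} = - \frac{40}{3} \approx -13.333$)
$B{\left(q,M \right)} = -37$ ($B{\left(q,M \right)} = -27 - 10 = -37$)
$\left(-1153 + B{\left(19,d \right)}\right) - 979 = \left(-1153 - 37\right) - 979 = -1190 - 979 = -2169$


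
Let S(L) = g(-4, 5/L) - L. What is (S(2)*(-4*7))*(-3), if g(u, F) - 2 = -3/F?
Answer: -504/5 ≈ -100.80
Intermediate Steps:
g(u, F) = 2 - 3/F
S(L) = 2 - 8*L/5 (S(L) = (2 - 3*L/5) - L = 2 - 8*L/5)
(S(2)*(-4*7))*(-3) = ((2 - 8/5*2)*(-4*7))*(-3) = ((2 - 16/5)*(-28))*(-3) = -6/5*(-28)*(-3) = (168/5)*(-3) = -504/5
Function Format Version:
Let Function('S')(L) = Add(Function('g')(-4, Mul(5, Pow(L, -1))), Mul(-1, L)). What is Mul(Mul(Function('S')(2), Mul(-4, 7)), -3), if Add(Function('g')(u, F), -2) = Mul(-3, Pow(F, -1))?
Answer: Rational(-504, 5) ≈ -100.80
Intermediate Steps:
Function('g')(u, F) = Add(2, Mul(-3, Pow(F, -1)))
Function('S')(L) = Add(2, Mul(Rational(-8, 5), L)) (Function('S')(L) = Add(Add(2, Mul(-3, Pow(Mul(5, Pow(L, -1)), -1))), Mul(-1, L)) = Add(Add(2, Mul(-3, Mul(Rational(1, 5), L))), Mul(-1, L)) = Add(Add(2, Mul(Rational(-3, 5), L)), Mul(-1, L)) = Add(2, Mul(Rational(-8, 5), L)))
Mul(Mul(Function('S')(2), Mul(-4, 7)), -3) = Mul(Mul(Add(2, Mul(Rational(-8, 5), 2)), Mul(-4, 7)), -3) = Mul(Mul(Add(2, Rational(-16, 5)), -28), -3) = Mul(Mul(Rational(-6, 5), -28), -3) = Mul(Rational(168, 5), -3) = Rational(-504, 5)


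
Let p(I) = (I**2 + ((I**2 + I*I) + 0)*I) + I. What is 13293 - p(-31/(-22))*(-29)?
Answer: 18039997/1331 ≈ 13554.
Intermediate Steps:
p(I) = I + I**2 + 2*I**3 (p(I) = (I**2 + ((I**2 + I**2) + 0)*I) + I = (I**2 + (2*I**2 + 0)*I) + I = (I**2 + (2*I**2)*I) + I = (I**2 + 2*I**3) + I = I + I**2 + 2*I**3)
13293 - p(-31/(-22))*(-29) = 13293 - (-31/(-22))*(1 - 31/(-22) + 2*(-31/(-22))**2)*(-29) = 13293 - (-31*(-1/22))*(1 - 31*(-1/22) + 2*(-31*(-1/22))**2)*(-29) = 13293 - 31*(1 + 31/22 + 2*(31/22)**2)/22*(-29) = 13293 - 31*(1 + 31/22 + 2*(961/484))/22*(-29) = 13293 - 31*(1 + 31/22 + 961/242)/22*(-29) = 13293 - (31/22)*(772/121)*(-29) = 13293 - 11966*(-29)/1331 = 13293 - 1*(-347014/1331) = 13293 + 347014/1331 = 18039997/1331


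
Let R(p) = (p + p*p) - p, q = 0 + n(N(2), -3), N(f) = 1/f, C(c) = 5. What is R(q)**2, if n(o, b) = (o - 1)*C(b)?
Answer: 625/16 ≈ 39.063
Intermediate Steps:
n(o, b) = -5 + 5*o (n(o, b) = (o - 1)*5 = (-1 + o)*5 = -5 + 5*o)
q = -5/2 (q = 0 + (-5 + 5/2) = 0 - 5/2 = -5/2 ≈ -2.5000)
R(p) = p**2 (R(p) = (p + p**2) - p = p**2)
R(q)**2 = ((-5/2)**2)**2 = (25/4)**2 = 625/16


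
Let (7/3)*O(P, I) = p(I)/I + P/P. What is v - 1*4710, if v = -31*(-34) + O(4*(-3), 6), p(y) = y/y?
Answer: -7311/2 ≈ -3655.5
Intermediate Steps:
p(y) = 1
O(P, I) = 3/7 + 3/(7*I) (O(P, I) = 3*(1/I + P/P)/7 = 3*(1/I + 1)/7 = 3*(1 + 1/I)/7 = 3/7 + 3/(7*I))
v = 2109/2 (v = -31*(-34) + (3/7)*(1 + 6)/6 = 1054 + (3/7)*(⅙)*7 = 1054 + ½ = 2109/2 ≈ 1054.5)
v - 1*4710 = 2109/2 - 1*4710 = 2109/2 - 4710 = -7311/2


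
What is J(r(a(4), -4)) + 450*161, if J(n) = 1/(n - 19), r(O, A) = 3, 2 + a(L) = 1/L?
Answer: 1159199/16 ≈ 72450.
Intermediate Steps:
a(L) = -2 + 1/L
J(n) = 1/(-19 + n)
J(r(a(4), -4)) + 450*161 = 1/(-19 + 3) + 450*161 = 1/(-16) + 72450 = -1/16 + 72450 = 1159199/16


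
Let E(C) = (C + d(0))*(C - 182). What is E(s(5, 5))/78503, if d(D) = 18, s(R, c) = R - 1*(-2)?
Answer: -4375/78503 ≈ -0.055730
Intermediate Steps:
s(R, c) = 2 + R (s(R, c) = R + 2 = 2 + R)
E(C) = (-182 + C)*(18 + C) (E(C) = (C + 18)*(C - 182) = (18 + C)*(-182 + C) = (-182 + C)*(18 + C))
E(s(5, 5))/78503 = (-3276 + (2 + 5)**2 - 164*(2 + 5))/78503 = (-3276 + 7**2 - 164*7)*(1/78503) = (-3276 + 49 - 1148)*(1/78503) = -4375*1/78503 = -4375/78503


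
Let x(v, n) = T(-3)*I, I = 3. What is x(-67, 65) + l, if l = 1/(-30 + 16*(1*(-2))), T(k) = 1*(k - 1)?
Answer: -745/62 ≈ -12.016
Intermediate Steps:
T(k) = -1 + k (T(k) = 1*(-1 + k) = -1 + k)
l = -1/62 (l = 1/(-30 + 16*(-2)) = 1/(-30 - 32) = 1/(-62) = -1/62 ≈ -0.016129)
x(v, n) = -12 (x(v, n) = (-1 - 3)*3 = -4*3 = -12)
x(-67, 65) + l = -12 - 1/62 = -745/62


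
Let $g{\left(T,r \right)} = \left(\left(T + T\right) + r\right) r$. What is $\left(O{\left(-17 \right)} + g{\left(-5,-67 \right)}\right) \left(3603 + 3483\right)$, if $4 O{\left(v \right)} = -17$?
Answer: $\frac{73053117}{2} \approx 3.6527 \cdot 10^{7}$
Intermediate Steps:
$O{\left(v \right)} = - \frac{17}{4}$ ($O{\left(v \right)} = \frac{1}{4} \left(-17\right) = - \frac{17}{4}$)
$g{\left(T,r \right)} = r \left(r + 2 T\right)$ ($g{\left(T,r \right)} = \left(2 T + r\right) r = \left(r + 2 T\right) r = r \left(r + 2 T\right)$)
$\left(O{\left(-17 \right)} + g{\left(-5,-67 \right)}\right) \left(3603 + 3483\right) = \left(- \frac{17}{4} - 67 \left(-67 + 2 \left(-5\right)\right)\right) \left(3603 + 3483\right) = \left(- \frac{17}{4} - 67 \left(-67 - 10\right)\right) 7086 = \left(- \frac{17}{4} - -5159\right) 7086 = \left(- \frac{17}{4} + 5159\right) 7086 = \frac{20619}{4} \cdot 7086 = \frac{73053117}{2}$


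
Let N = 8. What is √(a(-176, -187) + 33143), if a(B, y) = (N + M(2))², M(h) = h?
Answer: √33243 ≈ 182.33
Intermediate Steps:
a(B, y) = 100 (a(B, y) = (8 + 2)² = 10² = 100)
√(a(-176, -187) + 33143) = √(100 + 33143) = √33243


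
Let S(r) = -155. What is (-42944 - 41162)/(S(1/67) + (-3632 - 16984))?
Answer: 84106/20771 ≈ 4.0492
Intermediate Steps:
(-42944 - 41162)/(S(1/67) + (-3632 - 16984)) = (-42944 - 41162)/(-155 + (-3632 - 16984)) = -84106/(-155 - 20616) = -84106/(-20771) = -84106*(-1/20771) = 84106/20771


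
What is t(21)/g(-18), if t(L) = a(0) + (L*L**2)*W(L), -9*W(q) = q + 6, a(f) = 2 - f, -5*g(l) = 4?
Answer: 138905/4 ≈ 34726.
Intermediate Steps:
g(l) = -4/5 (g(l) = -1/5*4 = -4/5)
W(q) = -2/3 - q/9 (W(q) = -(q + 6)/9 = -(6 + q)/9 = -2/3 - q/9)
t(L) = 2 + L**3*(-2/3 - L/9) (t(L) = (2 - 1*0) + (L*L**2)*(-2/3 - L/9) = (2 + 0) + L**3*(-2/3 - L/9) = 2 + L**3*(-2/3 - L/9))
t(21)/g(-18) = (2 - 1/9*21**3*(6 + 21))/(-4/5) = (2 - 1/9*9261*27)*(-5/4) = (2 - 27783)*(-5/4) = -27781*(-5/4) = 138905/4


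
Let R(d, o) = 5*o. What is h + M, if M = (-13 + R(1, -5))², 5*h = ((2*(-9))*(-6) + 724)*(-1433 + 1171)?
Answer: -210764/5 ≈ -42153.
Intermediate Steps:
h = -217984/5 (h = (((2*(-9))*(-6) + 724)*(-1433 + 1171))/5 = ((-18*(-6) + 724)*(-262))/5 = ((108 + 724)*(-262))/5 = (832*(-262))/5 = (⅕)*(-217984) = -217984/5 ≈ -43597.)
M = 1444 (M = (-13 + 5*(-5))² = (-13 - 25)² = (-38)² = 1444)
h + M = -217984/5 + 1444 = -210764/5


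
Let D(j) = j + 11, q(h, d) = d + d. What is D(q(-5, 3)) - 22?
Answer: -5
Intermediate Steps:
q(h, d) = 2*d
D(j) = 11 + j
D(q(-5, 3)) - 22 = (11 + 2*3) - 22 = (11 + 6) - 22 = 17 - 22 = -5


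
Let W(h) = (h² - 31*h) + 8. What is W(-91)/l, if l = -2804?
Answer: -5555/1402 ≈ -3.9622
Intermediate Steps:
W(h) = 8 + h² - 31*h
W(-91)/l = (8 + (-91)² - 31*(-91))/(-2804) = (8 + 8281 + 2821)*(-1/2804) = 11110*(-1/2804) = -5555/1402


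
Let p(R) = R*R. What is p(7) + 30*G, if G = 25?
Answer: 799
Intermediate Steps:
p(R) = R²
p(7) + 30*G = 7² + 30*25 = 49 + 750 = 799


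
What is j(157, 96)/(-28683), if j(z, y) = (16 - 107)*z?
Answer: 14287/28683 ≈ 0.49810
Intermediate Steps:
j(z, y) = -91*z
j(157, 96)/(-28683) = -91*157/(-28683) = -14287*(-1/28683) = 14287/28683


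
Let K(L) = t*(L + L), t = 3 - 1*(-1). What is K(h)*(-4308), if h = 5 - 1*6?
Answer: 34464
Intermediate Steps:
h = -1 (h = 5 - 6 = -1)
t = 4 (t = 3 + 1 = 4)
K(L) = 8*L (K(L) = 4*(L + L) = 4*(2*L) = 8*L)
K(h)*(-4308) = (8*(-1))*(-4308) = -8*(-4308) = 34464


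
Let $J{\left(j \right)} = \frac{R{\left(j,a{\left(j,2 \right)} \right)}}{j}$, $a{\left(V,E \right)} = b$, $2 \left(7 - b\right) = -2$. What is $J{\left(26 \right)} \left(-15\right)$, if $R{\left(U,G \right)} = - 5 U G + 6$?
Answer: $\frac{7755}{13} \approx 596.54$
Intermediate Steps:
$b = 8$ ($b = 7 - -1 = 7 + 1 = 8$)
$a{\left(V,E \right)} = 8$
$R{\left(U,G \right)} = 6 - 5 G U$ ($R{\left(U,G \right)} = - 5 G U + 6 = 6 - 5 G U$)
$J{\left(j \right)} = \frac{6 - 40 j}{j}$
$J{\left(26 \right)} \left(-15\right) = \left(-40 + \frac{6}{26}\right) \left(-15\right) = \left(-40 + 6 \cdot \frac{1}{26}\right) \left(-15\right) = \left(-40 + \frac{3}{13}\right) \left(-15\right) = \left(- \frac{517}{13}\right) \left(-15\right) = \frac{7755}{13}$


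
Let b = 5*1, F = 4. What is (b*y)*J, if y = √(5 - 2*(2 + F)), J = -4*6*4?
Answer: -480*I*√7 ≈ -1270.0*I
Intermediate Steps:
b = 5
J = -96 (J = -24*4 = -96)
y = I*√7 (y = √(5 - 2*(2 + 4)) = √(5 - 2*6) = √(5 - 12) = √(-7) = I*√7 ≈ 2.6458*I)
(b*y)*J = (5*(I*√7))*(-96) = (5*I*√7)*(-96) = -480*I*√7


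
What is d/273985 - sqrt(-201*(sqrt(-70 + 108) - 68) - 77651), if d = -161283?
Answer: -4359/7405 - I*sqrt(63983 + 201*sqrt(38)) ≈ -0.58866 - 255.39*I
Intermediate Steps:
d/273985 - sqrt(-201*(sqrt(-70 + 108) - 68) - 77651) = -161283/273985 - sqrt(-201*(sqrt(-70 + 108) - 68) - 77651) = -161283*1/273985 - sqrt(-201*(sqrt(38) - 68) - 77651) = -4359/7405 - sqrt(-201*(-68 + sqrt(38)) - 77651) = -4359/7405 - sqrt((13668 - 201*sqrt(38)) - 77651) = -4359/7405 - sqrt(-63983 - 201*sqrt(38))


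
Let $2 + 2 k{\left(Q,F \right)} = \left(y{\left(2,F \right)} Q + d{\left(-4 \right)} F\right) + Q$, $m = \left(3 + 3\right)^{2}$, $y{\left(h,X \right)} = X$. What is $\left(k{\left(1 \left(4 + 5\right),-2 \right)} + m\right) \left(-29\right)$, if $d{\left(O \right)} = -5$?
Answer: $- \frac{2059}{2} \approx -1029.5$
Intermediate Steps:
$m = 36$ ($m = 6^{2} = 36$)
$k{\left(Q,F \right)} = -1 + \frac{Q}{2} - \frac{5 F}{2} + \frac{F Q}{2}$ ($k{\left(Q,F \right)} = -1 + \frac{\left(F Q - 5 F\right) + Q}{2} = -1 + \frac{\left(- 5 F + F Q\right) + Q}{2} = -1 + \frac{Q - 5 F + F Q}{2} = -1 + \left(\frac{Q}{2} - \frac{5 F}{2} + \frac{F Q}{2}\right) = -1 + \frac{Q}{2} - \frac{5 F}{2} + \frac{F Q}{2}$)
$\left(k{\left(1 \left(4 + 5\right),-2 \right)} + m\right) \left(-29\right) = \left(\left(-1 + \frac{1 \left(4 + 5\right)}{2} - -5 + \frac{1}{2} \left(-2\right) 1 \left(4 + 5\right)\right) + 36\right) \left(-29\right) = \left(\left(-1 + \frac{1 \cdot 9}{2} + 5 + \frac{1}{2} \left(-2\right) 1 \cdot 9\right) + 36\right) \left(-29\right) = \left(\left(-1 + \frac{1}{2} \cdot 9 + 5 + \frac{1}{2} \left(-2\right) 9\right) + 36\right) \left(-29\right) = \left(\left(-1 + \frac{9}{2} + 5 - 9\right) + 36\right) \left(-29\right) = \left(- \frac{1}{2} + 36\right) \left(-29\right) = \frac{71}{2} \left(-29\right) = - \frac{2059}{2}$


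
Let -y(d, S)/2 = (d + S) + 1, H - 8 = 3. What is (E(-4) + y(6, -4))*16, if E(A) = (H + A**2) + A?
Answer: 272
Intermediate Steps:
H = 11 (H = 8 + 3 = 11)
y(d, S) = -2 - 2*S - 2*d (y(d, S) = -2*((d + S) + 1) = -2*((S + d) + 1) = -2*(1 + S + d) = -2 - 2*S - 2*d)
E(A) = 11 + A + A**2 (E(A) = (11 + A**2) + A = 11 + A + A**2)
(E(-4) + y(6, -4))*16 = ((11 - 4 + (-4)**2) + (-2 - 2*(-4) - 2*6))*16 = ((11 - 4 + 16) + (-2 + 8 - 12))*16 = (23 - 6)*16 = 17*16 = 272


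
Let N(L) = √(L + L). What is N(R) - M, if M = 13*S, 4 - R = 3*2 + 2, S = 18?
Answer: -234 + 2*I*√2 ≈ -234.0 + 2.8284*I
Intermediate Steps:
R = -4 (R = 4 - (3*2 + 2) = 4 - (6 + 2) = 4 - 1*8 = 4 - 8 = -4)
N(L) = √2*√L (N(L) = √(2*L) = √2*√L)
M = 234 (M = 13*18 = 234)
N(R) - M = √2*√(-4) - 1*234 = √2*(2*I) - 234 = 2*I*√2 - 234 = -234 + 2*I*√2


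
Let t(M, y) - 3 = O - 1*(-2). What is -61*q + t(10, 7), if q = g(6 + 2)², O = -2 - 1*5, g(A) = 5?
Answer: -1527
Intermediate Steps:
O = -7 (O = -2 - 5 = -7)
t(M, y) = -2 (t(M, y) = 3 + (-7 - 1*(-2)) = 3 + (-7 + 2) = 3 - 5 = -2)
q = 25 (q = 5² = 25)
-61*q + t(10, 7) = -61*25 - 2 = -1525 - 2 = -1527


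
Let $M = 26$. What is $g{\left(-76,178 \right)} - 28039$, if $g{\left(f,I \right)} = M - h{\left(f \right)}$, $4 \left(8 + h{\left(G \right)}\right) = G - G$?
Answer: $-28005$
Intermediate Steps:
$h{\left(G \right)} = -8$ ($h{\left(G \right)} = -8 + \frac{G - G}{4} = -8 + \frac{1}{4} \cdot 0 = -8 + 0 = -8$)
$g{\left(f,I \right)} = 34$ ($g{\left(f,I \right)} = 26 - -8 = 26 + 8 = 34$)
$g{\left(-76,178 \right)} - 28039 = 34 - 28039 = -28005$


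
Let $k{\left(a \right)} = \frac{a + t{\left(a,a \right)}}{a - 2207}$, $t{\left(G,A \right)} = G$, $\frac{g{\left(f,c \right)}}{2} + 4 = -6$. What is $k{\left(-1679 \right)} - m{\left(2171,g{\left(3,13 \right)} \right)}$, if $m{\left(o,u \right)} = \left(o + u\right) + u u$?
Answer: $- \frac{4954914}{1943} \approx -2550.1$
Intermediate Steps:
$g{\left(f,c \right)} = -20$ ($g{\left(f,c \right)} = -8 + 2 \left(-6\right) = -8 - 12 = -20$)
$m{\left(o,u \right)} = o + u + u^{2}$ ($m{\left(o,u \right)} = \left(o + u\right) + u^{2} = o + u + u^{2}$)
$k{\left(a \right)} = \frac{2 a}{-2207 + a}$ ($k{\left(a \right)} = \frac{a + a}{a - 2207} = \frac{2 a}{-2207 + a}$)
$k{\left(-1679 \right)} - m{\left(2171,g{\left(3,13 \right)} \right)} = 2 \left(-1679\right) \frac{1}{-2207 - 1679} - \left(2171 - 20 + \left(-20\right)^{2}\right) = 2 \left(-1679\right) \frac{1}{-3886} - \left(2171 - 20 + 400\right) = 2 \left(-1679\right) \left(- \frac{1}{3886}\right) - 2551 = \frac{1679}{1943} - 2551 = - \frac{4954914}{1943}$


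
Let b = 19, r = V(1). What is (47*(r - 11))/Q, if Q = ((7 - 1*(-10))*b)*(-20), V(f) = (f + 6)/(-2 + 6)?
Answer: 1739/25840 ≈ 0.067299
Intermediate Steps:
V(f) = 3/2 + f/4 (V(f) = (6 + f)/4 = (6 + f)*(¼) = 3/2 + f/4)
r = 7/4 (r = 3/2 + (¼)*1 = 3/2 + ¼ = 7/4 ≈ 1.7500)
Q = -6460 (Q = ((7 - 1*(-10))*19)*(-20) = ((7 + 10)*19)*(-20) = (17*19)*(-20) = 323*(-20) = -6460)
(47*(r - 11))/Q = (47*(7/4 - 11))/(-6460) = (47*(-37/4))*(-1/6460) = -1739/4*(-1/6460) = 1739/25840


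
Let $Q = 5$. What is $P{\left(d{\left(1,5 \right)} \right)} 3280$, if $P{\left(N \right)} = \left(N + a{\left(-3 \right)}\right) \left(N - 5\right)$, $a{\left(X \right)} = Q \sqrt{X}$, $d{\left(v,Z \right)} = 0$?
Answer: $- 82000 i \sqrt{3} \approx - 1.4203 \cdot 10^{5} i$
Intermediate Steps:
$a{\left(X \right)} = 5 \sqrt{X}$
$P{\left(N \right)} = \left(-5 + N\right) \left(N + 5 i \sqrt{3}\right)$ ($P{\left(N \right)} = \left(N + 5 \sqrt{-3}\right) \left(N - 5\right) = \left(N + 5 i \sqrt{3}\right) \left(-5 + N\right) = \left(-5 + N\right) \left(N + 5 i \sqrt{3}\right)$)
$P{\left(d{\left(1,5 \right)} \right)} 3280 = \left(0^{2} - 0 - 25 i \sqrt{3} + 5 i 0 \sqrt{3}\right) 3280 = \left(0 + 0 - 25 i \sqrt{3} + 0\right) 3280 = - 25 i \sqrt{3} \cdot 3280 = - 82000 i \sqrt{3}$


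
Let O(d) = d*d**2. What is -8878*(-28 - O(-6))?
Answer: -1669064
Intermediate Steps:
O(d) = d**3
-8878*(-28 - O(-6)) = -8878*(-28 - 1*(-6)**3) = -8878*(-28 - 1*(-216)) = -8878*(-28 + 216) = -8878*188 = -1669064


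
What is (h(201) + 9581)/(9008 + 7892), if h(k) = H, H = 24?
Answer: 1921/3380 ≈ 0.56834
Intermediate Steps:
h(k) = 24
(h(201) + 9581)/(9008 + 7892) = (24 + 9581)/(9008 + 7892) = 9605/16900 = 9605*(1/16900) = 1921/3380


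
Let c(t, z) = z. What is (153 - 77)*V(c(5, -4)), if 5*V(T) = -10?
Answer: -152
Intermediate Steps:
V(T) = -2 (V(T) = (1/5)*(-10) = -2)
(153 - 77)*V(c(5, -4)) = (153 - 77)*(-2) = 76*(-2) = -152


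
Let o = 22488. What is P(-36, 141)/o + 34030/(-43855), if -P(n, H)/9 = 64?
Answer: -6587726/8218427 ≈ -0.80158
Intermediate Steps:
P(n, H) = -576 (P(n, H) = -9*64 = -576)
P(-36, 141)/o + 34030/(-43855) = -576/22488 + 34030/(-43855) = -576*1/22488 + 34030*(-1/43855) = -24/937 - 6806/8771 = -6587726/8218427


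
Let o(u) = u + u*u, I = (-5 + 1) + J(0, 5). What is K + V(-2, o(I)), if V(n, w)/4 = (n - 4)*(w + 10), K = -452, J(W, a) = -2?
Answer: -1412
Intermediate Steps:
I = -6 (I = (-5 + 1) - 2 = -4 - 2 = -6)
o(u) = u + u²
V(n, w) = 4*(-4 + n)*(10 + w) (V(n, w) = 4*((n - 4)*(w + 10)) = 4*((-4 + n)*(10 + w)) = 4*(-4 + n)*(10 + w))
K + V(-2, o(I)) = -452 + (-160 - (-96)*(1 - 6) + 40*(-2) + 4*(-2)*(-6*(1 - 6))) = -452 + (-160 - (-96)*(-5) - 80 + 4*(-2)*(-6*(-5))) = -452 + (-160 - 16*30 - 80 + 4*(-2)*30) = -452 + (-160 - 480 - 80 - 240) = -452 - 960 = -1412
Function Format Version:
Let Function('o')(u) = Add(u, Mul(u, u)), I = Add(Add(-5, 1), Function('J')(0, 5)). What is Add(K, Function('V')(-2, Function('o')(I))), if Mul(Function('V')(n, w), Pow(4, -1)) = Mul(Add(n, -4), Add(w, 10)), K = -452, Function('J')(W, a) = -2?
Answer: -1412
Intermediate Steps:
I = -6 (I = Add(Add(-5, 1), -2) = Add(-4, -2) = -6)
Function('o')(u) = Add(u, Pow(u, 2))
Function('V')(n, w) = Mul(4, Add(-4, n), Add(10, w)) (Function('V')(n, w) = Mul(4, Mul(Add(n, -4), Add(w, 10))) = Mul(4, Mul(Add(-4, n), Add(10, w))) = Mul(4, Add(-4, n), Add(10, w)))
Add(K, Function('V')(-2, Function('o')(I))) = Add(-452, Add(-160, Mul(-16, Mul(-6, Add(1, -6))), Mul(40, -2), Mul(4, -2, Mul(-6, Add(1, -6))))) = Add(-452, Add(-160, Mul(-16, Mul(-6, -5)), -80, Mul(4, -2, Mul(-6, -5)))) = Add(-452, Add(-160, Mul(-16, 30), -80, Mul(4, -2, 30))) = Add(-452, Add(-160, -480, -80, -240)) = Add(-452, -960) = -1412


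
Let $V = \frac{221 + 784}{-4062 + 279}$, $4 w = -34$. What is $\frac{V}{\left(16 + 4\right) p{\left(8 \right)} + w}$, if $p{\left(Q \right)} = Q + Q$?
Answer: $- \frac{670}{785603} \approx -0.00085285$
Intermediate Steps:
$w = - \frac{17}{2}$ ($w = \frac{1}{4} \left(-34\right) = - \frac{17}{2} \approx -8.5$)
$p{\left(Q \right)} = 2 Q$
$V = - \frac{335}{1261}$ ($V = \frac{1005}{-3783} = 1005 \left(- \frac{1}{3783}\right) = - \frac{335}{1261} \approx -0.26566$)
$\frac{V}{\left(16 + 4\right) p{\left(8 \right)} + w} = - \frac{335}{1261 \left(\left(16 + 4\right) 2 \cdot 8 - \frac{17}{2}\right)} = - \frac{335}{1261 \left(20 \cdot 16 - \frac{17}{2}\right)} = - \frac{335}{1261 \left(320 - \frac{17}{2}\right)} = - \frac{335}{1261 \cdot \frac{623}{2}} = \left(- \frac{335}{1261}\right) \frac{2}{623} = - \frac{670}{785603}$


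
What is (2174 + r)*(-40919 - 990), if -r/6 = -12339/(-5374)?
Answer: -243261670589/2687 ≈ -9.0533e+7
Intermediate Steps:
r = -37017/2687 (r = -(-74034)/(-5374) = -(-74034)*(-1)/5374 = -6*12339/5374 = -37017/2687 ≈ -13.776)
(2174 + r)*(-40919 - 990) = (2174 - 37017/2687)*(-40919 - 990) = (5804521/2687)*(-41909) = -243261670589/2687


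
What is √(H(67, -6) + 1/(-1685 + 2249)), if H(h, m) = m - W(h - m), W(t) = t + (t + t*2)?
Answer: I*√23698011/282 ≈ 17.263*I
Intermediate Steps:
W(t) = 4*t (W(t) = t + (t + 2*t) = t + 3*t = 4*t)
H(h, m) = -4*h + 5*m (H(h, m) = m - 4*(h - m) = m - (-4*m + 4*h) = m + (-4*h + 4*m) = -4*h + 5*m)
√(H(67, -6) + 1/(-1685 + 2249)) = √((-4*67 + 5*(-6)) + 1/(-1685 + 2249)) = √((-268 - 30) + 1/564) = √(-298 + 1/564) = √(-168071/564) = I*√23698011/282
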